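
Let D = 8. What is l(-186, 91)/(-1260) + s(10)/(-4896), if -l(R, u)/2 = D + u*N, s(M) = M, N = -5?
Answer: -60967/85680 ≈ -0.71157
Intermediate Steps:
l(R, u) = -16 + 10*u (l(R, u) = -2*(8 + u*(-5)) = -2*(8 - 5*u) = -16 + 10*u)
l(-186, 91)/(-1260) + s(10)/(-4896) = (-16 + 10*91)/(-1260) + 10/(-4896) = (-16 + 910)*(-1/1260) + 10*(-1/4896) = 894*(-1/1260) - 5/2448 = -149/210 - 5/2448 = -60967/85680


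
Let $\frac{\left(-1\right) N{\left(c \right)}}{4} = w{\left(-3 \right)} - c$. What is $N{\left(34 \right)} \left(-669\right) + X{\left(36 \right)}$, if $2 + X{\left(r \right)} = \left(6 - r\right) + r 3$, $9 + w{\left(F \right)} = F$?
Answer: $-123020$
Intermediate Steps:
$w{\left(F \right)} = -9 + F$
$N{\left(c \right)} = 48 + 4 c$ ($N{\left(c \right)} = - 4 \left(\left(-9 - 3\right) - c\right) = - 4 \left(-12 - c\right) = 48 + 4 c$)
$X{\left(r \right)} = 4 + 2 r$ ($X{\left(r \right)} = -2 - \left(-6 + r - r 3\right) = -2 + \left(\left(6 - r\right) + 3 r\right) = -2 + \left(6 + 2 r\right) = 4 + 2 r$)
$N{\left(34 \right)} \left(-669\right) + X{\left(36 \right)} = \left(48 + 4 \cdot 34\right) \left(-669\right) + \left(4 + 2 \cdot 36\right) = \left(48 + 136\right) \left(-669\right) + \left(4 + 72\right) = 184 \left(-669\right) + 76 = -123096 + 76 = -123020$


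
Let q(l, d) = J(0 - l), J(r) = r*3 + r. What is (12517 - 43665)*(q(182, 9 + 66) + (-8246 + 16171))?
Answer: -224172156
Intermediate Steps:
J(r) = 4*r (J(r) = 3*r + r = 4*r)
q(l, d) = -4*l (q(l, d) = 4*(0 - l) = 4*(-l) = -4*l)
(12517 - 43665)*(q(182, 9 + 66) + (-8246 + 16171)) = (12517 - 43665)*(-4*182 + (-8246 + 16171)) = -31148*(-728 + 7925) = -31148*7197 = -224172156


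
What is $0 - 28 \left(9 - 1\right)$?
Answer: $-224$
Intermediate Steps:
$0 - 28 \left(9 - 1\right) = 0 - 224 = -224$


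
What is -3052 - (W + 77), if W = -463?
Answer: -2666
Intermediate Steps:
-3052 - (W + 77) = -3052 - (-463 + 77) = -3052 - 1*(-386) = -3052 + 386 = -2666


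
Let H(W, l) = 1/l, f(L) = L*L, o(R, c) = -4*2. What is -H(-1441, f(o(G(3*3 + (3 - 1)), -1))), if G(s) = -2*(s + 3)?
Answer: -1/64 ≈ -0.015625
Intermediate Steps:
G(s) = -6 - 2*s (G(s) = -2*(3 + s) = -6 - 2*s)
o(R, c) = -8
f(L) = L**2
-H(-1441, f(o(G(3*3 + (3 - 1)), -1))) = -1/((-8)**2) = -1/64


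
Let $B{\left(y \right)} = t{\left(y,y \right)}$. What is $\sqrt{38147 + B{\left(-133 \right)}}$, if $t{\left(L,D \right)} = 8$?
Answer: $\sqrt{38155} \approx 195.33$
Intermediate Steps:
$B{\left(y \right)} = 8$
$\sqrt{38147 + B{\left(-133 \right)}} = \sqrt{38147 + 8} = \sqrt{38155}$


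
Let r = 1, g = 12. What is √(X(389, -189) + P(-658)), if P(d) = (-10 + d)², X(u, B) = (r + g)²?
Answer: √446393 ≈ 668.13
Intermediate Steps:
X(u, B) = 169 (X(u, B) = (1 + 12)² = 13² = 169)
√(X(389, -189) + P(-658)) = √(169 + (-10 - 658)²) = √(169 + (-668)²) = √(169 + 446224) = √446393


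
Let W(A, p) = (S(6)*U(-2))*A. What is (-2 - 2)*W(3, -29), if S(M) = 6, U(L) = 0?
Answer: 0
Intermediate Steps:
W(A, p) = 0 (W(A, p) = (6*0)*A = 0*A = 0)
(-2 - 2)*W(3, -29) = (-2 - 2)*0 = -4*0 = 0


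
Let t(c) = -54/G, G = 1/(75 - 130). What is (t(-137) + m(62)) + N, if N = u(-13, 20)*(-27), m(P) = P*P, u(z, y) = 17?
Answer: 6355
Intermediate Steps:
G = -1/55 (G = 1/(-55) = -1/55 ≈ -0.018182)
t(c) = 2970 (t(c) = -54/(-1/55) = -54*(-55) = 2970)
m(P) = P**2
N = -459 (N = 17*(-27) = -459)
(t(-137) + m(62)) + N = (2970 + 62**2) - 459 = (2970 + 3844) - 459 = 6814 - 459 = 6355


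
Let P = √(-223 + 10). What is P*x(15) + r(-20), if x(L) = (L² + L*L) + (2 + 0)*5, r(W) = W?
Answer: -20 + 460*I*√213 ≈ -20.0 + 6713.5*I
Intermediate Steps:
P = I*√213 (P = √(-213) = I*√213 ≈ 14.595*I)
x(L) = 10 + 2*L² (x(L) = (L² + L²) + 2*5 = 2*L² + 10 = 10 + 2*L²)
P*x(15) + r(-20) = (I*√213)*(10 + 2*15²) - 20 = (I*√213)*(10 + 2*225) - 20 = (I*√213)*(10 + 450) - 20 = (I*√213)*460 - 20 = 460*I*√213 - 20 = -20 + 460*I*√213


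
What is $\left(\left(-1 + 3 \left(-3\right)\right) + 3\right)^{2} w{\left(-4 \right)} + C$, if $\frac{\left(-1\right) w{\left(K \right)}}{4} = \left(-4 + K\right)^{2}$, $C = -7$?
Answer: $-12551$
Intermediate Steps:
$w{\left(K \right)} = - 4 \left(-4 + K\right)^{2}$
$\left(\left(-1 + 3 \left(-3\right)\right) + 3\right)^{2} w{\left(-4 \right)} + C = \left(\left(-1 + 3 \left(-3\right)\right) + 3\right)^{2} \left(- 4 \left(-4 - 4\right)^{2}\right) - 7 = \left(\left(-1 - 9\right) + 3\right)^{2} \left(- 4 \left(-8\right)^{2}\right) - 7 = \left(-10 + 3\right)^{2} \left(\left(-4\right) 64\right) - 7 = \left(-7\right)^{2} \left(-256\right) - 7 = 49 \left(-256\right) - 7 = -12544 - 7 = -12551$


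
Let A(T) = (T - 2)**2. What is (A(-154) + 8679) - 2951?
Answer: 30064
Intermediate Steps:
A(T) = (-2 + T)**2
(A(-154) + 8679) - 2951 = ((-2 - 154)**2 + 8679) - 2951 = ((-156)**2 + 8679) - 2951 = (24336 + 8679) - 2951 = 33015 - 2951 = 30064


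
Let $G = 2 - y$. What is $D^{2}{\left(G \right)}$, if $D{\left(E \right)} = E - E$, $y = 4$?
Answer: $0$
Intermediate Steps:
$G = -2$ ($G = 2 - 4 = -2$)
$D{\left(E \right)} = 0$
$D^{2}{\left(G \right)} = 0^{2} = 0$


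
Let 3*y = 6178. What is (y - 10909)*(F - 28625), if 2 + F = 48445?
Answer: -175382694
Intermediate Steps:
F = 48443 (F = -2 + 48445 = 48443)
y = 6178/3 (y = (⅓)*6178 = 6178/3 ≈ 2059.3)
(y - 10909)*(F - 28625) = (6178/3 - 10909)*(48443 - 28625) = -26549/3*19818 = -175382694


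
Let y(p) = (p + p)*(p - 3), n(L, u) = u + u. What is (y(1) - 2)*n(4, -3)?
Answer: 36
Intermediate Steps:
n(L, u) = 2*u
y(p) = 2*p*(-3 + p) (y(p) = (2*p)*(-3 + p) = 2*p*(-3 + p))
(y(1) - 2)*n(4, -3) = (2*1*(-3 + 1) - 2)*(2*(-3)) = (2*1*(-2) - 2)*(-6) = (-4 - 2)*(-6) = -6*(-6) = 36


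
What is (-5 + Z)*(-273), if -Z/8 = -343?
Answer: -747747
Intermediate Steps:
Z = 2744 (Z = -8*(-343) = 2744)
(-5 + Z)*(-273) = (-5 + 2744)*(-273) = 2739*(-273) = -747747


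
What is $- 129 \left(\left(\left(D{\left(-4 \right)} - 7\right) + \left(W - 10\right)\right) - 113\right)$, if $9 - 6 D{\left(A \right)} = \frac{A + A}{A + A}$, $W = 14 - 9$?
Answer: $15953$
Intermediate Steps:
$W = 5$ ($W = 14 - 9 = 5$)
$D{\left(A \right)} = \frac{4}{3}$ ($D{\left(A \right)} = \frac{3}{2} - \frac{\left(A + A\right) \frac{1}{A + A}}{6} = \frac{3}{2} - \frac{2 A \frac{1}{2 A}}{6} = \frac{3}{2} - \frac{1}{6} = \frac{4}{3}$)
$- 129 \left(\left(\left(D{\left(-4 \right)} - 7\right) + \left(W - 10\right)\right) - 113\right) = - 129 \left(\left(\left(\frac{4}{3} - 7\right) + \left(5 - 10\right)\right) - 113\right) = - 129 \left(\left(- \frac{17}{3} + \left(5 - 10\right)\right) - 113\right) = - 129 \left(\left(- \frac{17}{3} - 5\right) - 113\right) = - 129 \left(- \frac{32}{3} - 113\right) = \left(-129\right) \left(- \frac{371}{3}\right) = 15953$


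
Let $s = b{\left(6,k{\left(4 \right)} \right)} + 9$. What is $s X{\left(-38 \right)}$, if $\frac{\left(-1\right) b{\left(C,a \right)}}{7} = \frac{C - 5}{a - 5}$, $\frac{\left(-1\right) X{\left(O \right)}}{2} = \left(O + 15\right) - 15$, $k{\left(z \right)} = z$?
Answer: $1216$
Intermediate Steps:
$X{\left(O \right)} = - 2 O$ ($X{\left(O \right)} = - 2 \left(\left(O + 15\right) - 15\right) = - 2 \left(\left(15 + O\right) - 15\right) = - 2 O$)
$b{\left(C,a \right)} = - \frac{7 \left(-5 + C\right)}{-5 + a}$ ($b{\left(C,a \right)} = - 7 \frac{C - 5}{a - 5} = - 7 \frac{-5 + C}{-5 + a} = - \frac{7 \left(-5 + C\right)}{-5 + a}$)
$s = 16$ ($s = \frac{7 \left(5 - 6\right)}{-5 + 4} + 9 = \frac{7 \left(5 - 6\right)}{-1} + 9 = 7 \left(-1\right) \left(-1\right) + 9 = 7 + 9 = 16$)
$s X{\left(-38 \right)} = 16 \left(\left(-2\right) \left(-38\right)\right) = 16 \cdot 76 = 1216$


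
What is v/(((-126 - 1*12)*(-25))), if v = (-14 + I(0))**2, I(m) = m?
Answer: 98/1725 ≈ 0.056812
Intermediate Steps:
v = 196 (v = (-14 + 0)**2 = (-14)**2 = 196)
v/(((-126 - 1*12)*(-25))) = 196/(((-126 - 1*12)*(-25))) = 196/(((-126 - 12)*(-25))) = 196/((-138*(-25))) = 196/3450 = 196*(1/3450) = 98/1725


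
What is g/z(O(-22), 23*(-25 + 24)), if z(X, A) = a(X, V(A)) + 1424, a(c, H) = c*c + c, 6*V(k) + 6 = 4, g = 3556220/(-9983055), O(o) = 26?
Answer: -355622/2122397493 ≈ -0.00016756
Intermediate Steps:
g = -711244/1996611 (g = 3556220*(-1/9983055) = -711244/1996611 ≈ -0.35623)
V(k) = -⅓ (V(k) = -1 + (⅙)*4 = -1 + ⅔ = -⅓)
a(c, H) = c + c² (a(c, H) = c² + c = c + c²)
z(X, A) = 1424 + X*(1 + X) (z(X, A) = X*(1 + X) + 1424 = 1424 + X*(1 + X))
g/z(O(-22), 23*(-25 + 24)) = -711244/(1996611*(1424 + 26*(1 + 26))) = -711244/(1996611*(1424 + 26*27)) = -711244/(1996611*(1424 + 702)) = -711244/1996611/2126 = -711244/1996611*1/2126 = -355622/2122397493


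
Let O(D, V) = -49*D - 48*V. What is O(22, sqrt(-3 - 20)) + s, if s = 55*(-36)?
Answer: -3058 - 48*I*sqrt(23) ≈ -3058.0 - 230.2*I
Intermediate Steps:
s = -1980
O(22, sqrt(-3 - 20)) + s = (-49*22 - 48*sqrt(-3 - 20)) - 1980 = (-1078 - 48*I*sqrt(23)) - 1980 = -3058 - 48*I*sqrt(23)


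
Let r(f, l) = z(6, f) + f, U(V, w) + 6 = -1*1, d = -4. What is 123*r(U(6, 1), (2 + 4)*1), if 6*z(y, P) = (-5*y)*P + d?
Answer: 3362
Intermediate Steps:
U(V, w) = -7 (U(V, w) = -6 - 1*1 = -6 - 1 = -7)
z(y, P) = -⅔ - 5*P*y/6 (z(y, P) = ((-5*y)*P - 4)/6 = (-5*P*y - 4)/6 = (-4 - 5*P*y)/6 = -⅔ - 5*P*y/6)
r(f, l) = -⅔ - 4*f (r(f, l) = (-⅔ - ⅚*f*6) + f = (-⅔ - 5*f) + f = -⅔ - 4*f)
123*r(U(6, 1), (2 + 4)*1) = 123*(-⅔ - 4*(-7)) = 123*(-⅔ + 28) = 123*(82/3) = 3362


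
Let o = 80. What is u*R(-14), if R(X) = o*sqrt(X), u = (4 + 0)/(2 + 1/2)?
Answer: 128*I*sqrt(14) ≈ 478.93*I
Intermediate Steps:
u = 8/5 (u = 4/(2 + 1/2) = 4/(5/2) = 4*(2/5) = 8/5 ≈ 1.6000)
R(X) = 80*sqrt(X)
u*R(-14) = 8*(80*sqrt(-14))/5 = 8*(80*(I*sqrt(14)))/5 = 8*(80*I*sqrt(14))/5 = 128*I*sqrt(14)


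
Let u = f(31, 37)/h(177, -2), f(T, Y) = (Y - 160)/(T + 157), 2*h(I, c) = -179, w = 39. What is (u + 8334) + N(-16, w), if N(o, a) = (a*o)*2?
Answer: 119229159/16826 ≈ 7086.0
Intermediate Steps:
h(I, c) = -179/2 (h(I, c) = (½)*(-179) = -179/2)
f(T, Y) = (-160 + Y)/(157 + T)
N(o, a) = 2*a*o
u = 123/16826 (u = ((-160 + 37)/(157 + 31))/(-179/2) = (-123/188)*(-2/179) = ((1/188)*(-123))*(-2/179) = -123/188*(-2/179) = 123/16826 ≈ 0.0073101)
(u + 8334) + N(-16, w) = (123/16826 + 8334) + 2*39*(-16) = 140228007/16826 - 1248 = 119229159/16826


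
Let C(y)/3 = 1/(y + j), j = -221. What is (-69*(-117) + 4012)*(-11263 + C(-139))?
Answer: -3266722937/24 ≈ -1.3611e+8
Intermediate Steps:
C(y) = 3/(-221 + y) (C(y) = 3/(y - 221) = 3/(-221 + y))
(-69*(-117) + 4012)*(-11263 + C(-139)) = (-69*(-117) + 4012)*(-11263 + 3/(-221 - 139)) = (8073 + 4012)*(-11263 + 3/(-360)) = 12085*(-11263 + 3*(-1/360)) = 12085*(-11263 - 1/120) = 12085*(-1351561/120) = -3266722937/24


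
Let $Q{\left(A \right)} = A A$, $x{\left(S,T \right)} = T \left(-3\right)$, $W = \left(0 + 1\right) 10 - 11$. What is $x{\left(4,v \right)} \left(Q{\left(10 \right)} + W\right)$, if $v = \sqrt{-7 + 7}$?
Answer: $0$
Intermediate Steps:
$v = 0$ ($v = \sqrt{0} = 0$)
$W = -1$ ($W = 1 \cdot 10 - 11 = 10 - 11 = -1$)
$x{\left(S,T \right)} = - 3 T$
$Q{\left(A \right)} = A^{2}$
$x{\left(4,v \right)} \left(Q{\left(10 \right)} + W\right) = \left(-3\right) 0 \left(10^{2} - 1\right) = 0 \left(100 - 1\right) = 0 \cdot 99 = 0$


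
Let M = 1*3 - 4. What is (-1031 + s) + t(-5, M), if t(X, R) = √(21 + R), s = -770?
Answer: -1801 + 2*√5 ≈ -1796.5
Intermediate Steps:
M = -1 (M = 3 - 4 = -1)
(-1031 + s) + t(-5, M) = (-1031 - 770) + √(21 - 1) = -1801 + √20 = -1801 + 2*√5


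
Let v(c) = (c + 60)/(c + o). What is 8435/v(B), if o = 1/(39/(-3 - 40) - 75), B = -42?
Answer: -1156699985/58752 ≈ -19688.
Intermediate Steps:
o = -43/3264 (o = 1/(39/(-43) - 75) = 1/(39*(-1/43) - 75) = 1/(-39/43 - 75) = 1/(-3264/43) = -43/3264 ≈ -0.013174)
v(c) = (60 + c)/(-43/3264 + c) (v(c) = (c + 60)/(c - 43/3264) = (60 + c)/(-43/3264 + c))
8435/v(B) = 8435/((3264*(60 - 42)/(-43 + 3264*(-42)))) = 8435/((3264*18/(-43 - 137088))) = 8435/((3264*18/(-137131))) = 8435/((3264*(-1/137131)*18)) = 8435/(-58752/137131) = 8435*(-137131/58752) = -1156699985/58752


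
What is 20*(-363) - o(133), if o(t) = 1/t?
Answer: -965581/133 ≈ -7260.0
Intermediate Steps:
20*(-363) - o(133) = 20*(-363) - 1/133 = -7260 - 1*1/133 = -7260 - 1/133 = -965581/133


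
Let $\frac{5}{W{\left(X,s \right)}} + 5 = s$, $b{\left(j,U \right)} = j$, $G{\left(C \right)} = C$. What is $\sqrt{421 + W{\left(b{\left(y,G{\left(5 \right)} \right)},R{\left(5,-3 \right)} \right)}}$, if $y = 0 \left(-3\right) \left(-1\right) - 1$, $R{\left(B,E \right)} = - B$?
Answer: $\frac{29 \sqrt{2}}{2} \approx 20.506$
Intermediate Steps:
$y = -1$ ($y = 0 \left(-1\right) - 1 = 0 - 1 = -1$)
$W{\left(X,s \right)} = \frac{5}{-5 + s}$
$\sqrt{421 + W{\left(b{\left(y,G{\left(5 \right)} \right)},R{\left(5,-3 \right)} \right)}} = \sqrt{421 + \frac{5}{-5 - 5}} = \sqrt{421 + \frac{5}{-10}} = \sqrt{421 + 5 \left(- \frac{1}{10}\right)} = \sqrt{421 - \frac{1}{2}} = \sqrt{\frac{841}{2}} = \frac{29 \sqrt{2}}{2}$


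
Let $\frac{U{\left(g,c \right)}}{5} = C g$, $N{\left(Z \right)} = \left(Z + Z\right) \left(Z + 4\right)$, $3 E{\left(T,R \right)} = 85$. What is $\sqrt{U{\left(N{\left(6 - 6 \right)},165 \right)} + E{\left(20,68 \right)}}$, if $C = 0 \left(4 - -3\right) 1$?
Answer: $\frac{\sqrt{255}}{3} \approx 5.3229$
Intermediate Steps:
$E{\left(T,R \right)} = \frac{85}{3}$ ($E{\left(T,R \right)} = \frac{1}{3} \cdot 85 = \frac{85}{3}$)
$C = 0$ ($C = 0 \left(4 + 3\right) 1 = 0 \cdot 7 \cdot 1 = 0 \cdot 1 = 0$)
$N{\left(Z \right)} = 2 Z \left(4 + Z\right)$
$U{\left(g,c \right)} = 0$ ($U{\left(g,c \right)} = 5 \cdot 0 g = 5 \cdot 0 = 0$)
$\sqrt{U{\left(N{\left(6 - 6 \right)},165 \right)} + E{\left(20,68 \right)}} = \sqrt{0 + \frac{85}{3}} = \sqrt{\frac{85}{3}} = \frac{\sqrt{255}}{3}$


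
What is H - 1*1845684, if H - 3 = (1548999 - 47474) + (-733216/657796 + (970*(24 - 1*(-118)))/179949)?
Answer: -10184423740473992/29592433101 ≈ -3.4416e+5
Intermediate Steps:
H = 44433856555112092/29592433101 (H = 3 + ((1548999 - 47474) + (-733216/657796 + (970*(24 - 1*(-118)))/179949)) = 3 + (1501525 + (-733216*1/657796 + (970*(24 + 118))*(1/179949))) = 3 + (1501525 + (-183304/164449 + (970*142)*(1/179949))) = 3 + (1501525 + (-183304/164449 + 137740*(1/179949))) = 3 + (1501525 + (-183304/164449 + 137740/179949)) = 3 + (1501525 - 10334166236/29592433101) = 3 + 44433767777812789/29592433101 = 44433856555112092/29592433101 ≈ 1.5015e+6)
H - 1*1845684 = 44433856555112092/29592433101 - 1*1845684 = 44433856555112092/29592433101 - 1845684 = -10184423740473992/29592433101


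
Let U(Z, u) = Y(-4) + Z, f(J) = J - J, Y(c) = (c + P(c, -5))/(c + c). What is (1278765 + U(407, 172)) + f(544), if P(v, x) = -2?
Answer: 5116691/4 ≈ 1.2792e+6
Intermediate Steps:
Y(c) = (-2 + c)/(2*c) (Y(c) = (c - 2)/(c + c) = (-2 + c)/((2*c)) = (-2 + c)*(1/(2*c)) = (-2 + c)/(2*c))
f(J) = 0
U(Z, u) = ¾ + Z (U(Z, u) = (½)*(-2 - 4)/(-4) + Z = (½)*(-¼)*(-6) + Z = ¾ + Z)
(1278765 + U(407, 172)) + f(544) = (1278765 + (¾ + 407)) + 0 = (1278765 + 1631/4) + 0 = 5116691/4 + 0 = 5116691/4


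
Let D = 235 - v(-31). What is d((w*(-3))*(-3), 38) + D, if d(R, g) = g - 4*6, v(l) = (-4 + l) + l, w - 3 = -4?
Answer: 315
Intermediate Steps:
w = -1 (w = 3 - 4 = -1)
v(l) = -4 + 2*l
d(R, g) = -24 + g (d(R, g) = g - 24 = -24 + g)
D = 301 (D = 235 - (-4 + 2*(-31)) = 235 - (-4 - 62) = 235 - 1*(-66) = 235 + 66 = 301)
d((w*(-3))*(-3), 38) + D = (-24 + 38) + 301 = 14 + 301 = 315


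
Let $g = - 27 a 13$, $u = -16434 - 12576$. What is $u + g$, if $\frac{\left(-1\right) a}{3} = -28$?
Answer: $-58494$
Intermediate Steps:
$u = -29010$
$a = 84$ ($a = \left(-3\right) \left(-28\right) = 84$)
$g = -29484$ ($g = \left(-27\right) 84 \cdot 13 = \left(-2268\right) 13 = -29484$)
$u + g = -29010 - 29484 = -58494$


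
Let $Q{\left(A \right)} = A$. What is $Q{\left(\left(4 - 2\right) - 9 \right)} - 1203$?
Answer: $-1210$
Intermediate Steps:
$Q{\left(\left(4 - 2\right) - 9 \right)} - 1203 = \left(\left(4 - 2\right) - 9\right) - 1203 = \left(2 - 9\right) - 1203 = -7 - 1203 = -1210$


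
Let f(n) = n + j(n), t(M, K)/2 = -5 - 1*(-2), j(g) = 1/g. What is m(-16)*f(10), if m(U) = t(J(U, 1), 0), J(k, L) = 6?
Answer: -303/5 ≈ -60.600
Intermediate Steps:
t(M, K) = -6 (t(M, K) = 2*(-5 - 1*(-2)) = 2*(-5 + 2) = 2*(-3) = -6)
f(n) = n + 1/n
m(U) = -6
m(-16)*f(10) = -6*(10 + 1/10) = -6*101/10 = -303/5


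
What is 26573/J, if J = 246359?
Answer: 26573/246359 ≈ 0.10786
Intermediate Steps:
26573/J = 26573/246359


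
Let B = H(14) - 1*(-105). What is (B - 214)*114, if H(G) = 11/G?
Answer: -86355/7 ≈ -12336.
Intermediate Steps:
B = 1481/14 (B = 11/14 - 1*(-105) = 11*(1/14) + 105 = 11/14 + 105 = 1481/14 ≈ 105.79)
(B - 214)*114 = (1481/14 - 214)*114 = -1515/14*114 = -86355/7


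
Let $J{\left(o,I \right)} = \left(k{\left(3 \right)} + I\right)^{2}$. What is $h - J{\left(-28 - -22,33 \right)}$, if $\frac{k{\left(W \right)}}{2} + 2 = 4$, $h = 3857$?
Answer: $2488$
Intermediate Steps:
$k{\left(W \right)} = 4$ ($k{\left(W \right)} = -4 + 2 \cdot 4 = -4 + 8 = 4$)
$J{\left(o,I \right)} = \left(4 + I\right)^{2}$
$h - J{\left(-28 - -22,33 \right)} = 3857 - \left(4 + 33\right)^{2} = 3857 - 37^{2} = 3857 - 1369 = 2488$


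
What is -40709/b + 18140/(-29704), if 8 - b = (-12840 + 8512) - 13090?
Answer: -95332986/32351369 ≈ -2.9468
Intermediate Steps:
b = 17426 (b = 8 - ((-12840 + 8512) - 13090) = 8 - (-4328 - 13090) = 8 - 1*(-17418) = 8 + 17418 = 17426)
-40709/b + 18140/(-29704) = -40709/17426 + 18140/(-29704) = -40709*1/17426 + 18140*(-1/29704) = -40709/17426 - 4535/7426 = -95332986/32351369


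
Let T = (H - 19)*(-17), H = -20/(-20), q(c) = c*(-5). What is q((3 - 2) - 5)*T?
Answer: 6120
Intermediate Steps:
q(c) = -5*c
H = 1 (H = -20*(-1/20) = 1)
T = 306 (T = (1 - 19)*(-17) = -18*(-17) = 306)
q((3 - 2) - 5)*T = -5*((3 - 2) - 5)*306 = -5*(1 - 5)*306 = -5*(-4)*306 = 20*306 = 6120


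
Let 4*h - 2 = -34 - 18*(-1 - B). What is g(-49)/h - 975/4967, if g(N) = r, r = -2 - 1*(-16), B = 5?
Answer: 51013/94373 ≈ 0.54055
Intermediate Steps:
r = 14 (r = -2 + 16 = 14)
g(N) = 14
h = 19 (h = 1/2 + (-34 - 18*(-1 - 1*5))/4 = 1/2 + (-34 - 18*(-1 - 5))/4 = 1/2 + (-34 - 18*(-6))/4 = 1/2 + (-34 + 108)/4 = 1/2 + (1/4)*74 = 1/2 + 37/2 = 19)
g(-49)/h - 975/4967 = 14/19 - 975/4967 = 51013/94373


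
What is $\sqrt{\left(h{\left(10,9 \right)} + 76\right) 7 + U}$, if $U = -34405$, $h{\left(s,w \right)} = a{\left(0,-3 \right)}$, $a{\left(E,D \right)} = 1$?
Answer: $i \sqrt{33866} \approx 184.03 i$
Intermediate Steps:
$h{\left(s,w \right)} = 1$
$\sqrt{\left(h{\left(10,9 \right)} + 76\right) 7 + U} = \sqrt{\left(1 + 76\right) 7 - 34405} = \sqrt{77 \cdot 7 - 34405} = \sqrt{539 - 34405} = \sqrt{-33866} = i \sqrt{33866}$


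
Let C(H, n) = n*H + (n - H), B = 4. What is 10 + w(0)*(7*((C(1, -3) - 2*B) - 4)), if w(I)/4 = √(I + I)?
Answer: 10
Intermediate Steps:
w(I) = 4*√2*√I (w(I) = 4*√(I + I) = 4*√(2*I) = 4*(√2*√I) = 4*√2*√I)
C(H, n) = n - H + H*n (C(H, n) = H*n + (n - H) = n - H + H*n)
10 + w(0)*(7*((C(1, -3) - 2*B) - 4)) = 10 + (4*√2*√0)*(7*(((-3 - 1*1 + 1*(-3)) - 2*4) - 4)) = 10 + (4*√2*0)*(7*(((-3 - 1 - 3) - 8) - 4)) = 10 + 0*(7*((-7 - 8) - 4)) = 10 + 0*(7*(-15 - 4)) = 10 + 0*(7*(-19)) = 10 + 0*(-133) = 10 + 0 = 10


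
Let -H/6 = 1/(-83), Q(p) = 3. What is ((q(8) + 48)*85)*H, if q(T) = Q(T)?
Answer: 26010/83 ≈ 313.37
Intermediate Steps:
q(T) = 3
H = 6/83 (H = -6/(-83) = -6*(-1/83) = 6/83 ≈ 0.072289)
((q(8) + 48)*85)*H = ((3 + 48)*85)*(6/83) = (51*85)*(6/83) = 4335*(6/83) = 26010/83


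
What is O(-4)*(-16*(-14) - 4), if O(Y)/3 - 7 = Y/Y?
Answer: 5280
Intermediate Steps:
O(Y) = 24 (O(Y) = 21 + 3*(Y/Y) = 21 + 3*1 = 21 + 3 = 24)
O(-4)*(-16*(-14) - 4) = 24*(-16*(-14) - 4) = 24*(224 - 4) = 24*220 = 5280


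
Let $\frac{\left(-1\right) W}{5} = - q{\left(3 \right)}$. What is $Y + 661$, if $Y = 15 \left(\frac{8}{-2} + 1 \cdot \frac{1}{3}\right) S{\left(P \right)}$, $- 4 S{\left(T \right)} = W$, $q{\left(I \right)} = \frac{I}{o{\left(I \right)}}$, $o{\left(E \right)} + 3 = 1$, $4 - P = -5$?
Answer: $\frac{4463}{8} \approx 557.88$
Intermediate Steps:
$P = 9$ ($P = 4 - -5 = 4 + 5 = 9$)
$o{\left(E \right)} = -2$ ($o{\left(E \right)} = -3 + 1 = -2$)
$q{\left(I \right)} = - \frac{I}{2}$ ($q{\left(I \right)} = \frac{I}{-2} = I \left(- \frac{1}{2}\right) = - \frac{I}{2}$)
$W = - \frac{15}{2}$ ($W = - 5 \left(- \frac{\left(-1\right) 3}{2}\right) = - 5 \left(\left(-1\right) \left(- \frac{3}{2}\right)\right) = \left(-5\right) \frac{3}{2} = - \frac{15}{2} \approx -7.5$)
$S{\left(T \right)} = \frac{15}{8}$ ($S{\left(T \right)} = \left(- \frac{1}{4}\right) \left(- \frac{15}{2}\right) = \frac{15}{8}$)
$Y = - \frac{825}{8}$ ($Y = 15 \left(\frac{8}{-2} + 1 \cdot \frac{1}{3}\right) \frac{15}{8} = 15 \left(8 \left(- \frac{1}{2}\right) + 1 \cdot \frac{1}{3}\right) \frac{15}{8} = 15 \left(-4 + \frac{1}{3}\right) \frac{15}{8} = 15 \left(- \frac{11}{3}\right) \frac{15}{8} = \left(-55\right) \frac{15}{8} = - \frac{825}{8} \approx -103.13$)
$Y + 661 = - \frac{825}{8} + 661 = \frac{4463}{8}$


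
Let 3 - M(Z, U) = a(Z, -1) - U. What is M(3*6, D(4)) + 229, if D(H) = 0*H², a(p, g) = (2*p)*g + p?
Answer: 250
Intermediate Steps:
a(p, g) = p + 2*g*p (a(p, g) = 2*g*p + p = p + 2*g*p)
D(H) = 0
M(Z, U) = 3 + U + Z (M(Z, U) = 3 - (Z*(1 + 2*(-1)) - U) = 3 - (Z*(1 - 2) - U) = 3 - (Z*(-1) - U) = 3 - (-Z - U) = 3 - (-U - Z) = 3 + (U + Z) = 3 + U + Z)
M(3*6, D(4)) + 229 = (3 + 0 + 3*6) + 229 = (3 + 0 + 18) + 229 = 21 + 229 = 250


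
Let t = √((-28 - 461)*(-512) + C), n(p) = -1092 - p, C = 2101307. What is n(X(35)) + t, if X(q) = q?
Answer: -1127 + 5*√94067 ≈ 406.52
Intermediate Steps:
t = 5*√94067 (t = √((-28 - 461)*(-512) + 2101307) = √(-489*(-512) + 2101307) = √(250368 + 2101307) = √2351675 = 5*√94067 ≈ 1533.5)
n(X(35)) + t = (-1092 - 1*35) + 5*√94067 = (-1092 - 35) + 5*√94067 = -1127 + 5*√94067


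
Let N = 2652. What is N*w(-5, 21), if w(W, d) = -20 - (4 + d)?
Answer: -119340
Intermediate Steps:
w(W, d) = -24 - d (w(W, d) = -20 + (-4 - d) = -24 - d)
N*w(-5, 21) = 2652*(-24 - 1*21) = 2652*(-24 - 21) = 2652*(-45) = -119340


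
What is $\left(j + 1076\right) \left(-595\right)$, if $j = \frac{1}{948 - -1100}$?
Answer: $- \frac{1311171155}{2048} \approx -6.4022 \cdot 10^{5}$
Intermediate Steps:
$j = \frac{1}{2048}$ ($j = \frac{1}{948 + 1100} = \frac{1}{2048} \approx 0.00048828$)
$\left(j + 1076\right) \left(-595\right) = \left(\frac{1}{2048} + 1076\right) \left(-595\right) = \frac{2203649}{2048} \left(-595\right) = - \frac{1311171155}{2048}$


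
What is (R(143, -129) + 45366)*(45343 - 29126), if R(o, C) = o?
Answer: 738019453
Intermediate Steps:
(R(143, -129) + 45366)*(45343 - 29126) = (143 + 45366)*(45343 - 29126) = 45509*16217 = 738019453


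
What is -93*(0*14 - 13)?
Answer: 1209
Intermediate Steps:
-93*(0*14 - 13) = -93*(0 - 13) = -93*(-13) = 1209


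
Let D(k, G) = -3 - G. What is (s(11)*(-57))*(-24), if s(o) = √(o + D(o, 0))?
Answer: 2736*√2 ≈ 3869.3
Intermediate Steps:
s(o) = √(-3 + o) (s(o) = √(o + (-3 - 1*0)) = √(o + (-3 + 0)) = √(o - 3) = √(-3 + o))
(s(11)*(-57))*(-24) = (√(-3 + 11)*(-57))*(-24) = (√8*(-57))*(-24) = ((2*√2)*(-57))*(-24) = -114*√2*(-24) = 2736*√2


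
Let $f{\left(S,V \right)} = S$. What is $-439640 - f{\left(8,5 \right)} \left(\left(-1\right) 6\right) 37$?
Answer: $-437864$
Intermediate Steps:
$-439640 - f{\left(8,5 \right)} \left(\left(-1\right) 6\right) 37 = -439640 - 8 \left(\left(-1\right) 6\right) 37 = -439640 - 8 \left(-6\right) 37 = -439640 - \left(-48\right) 37 = -439640 - -1776 = -439640 + 1776 = -437864$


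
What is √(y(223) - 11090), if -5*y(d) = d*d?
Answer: I*√525895/5 ≈ 145.04*I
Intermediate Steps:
y(d) = -d²/5 (y(d) = -d*d/5 = -d²/5)
√(y(223) - 11090) = √(-⅕*223² - 11090) = √(-⅕*49729 - 11090) = √(-49729/5 - 11090) = √(-105179/5) = I*√525895/5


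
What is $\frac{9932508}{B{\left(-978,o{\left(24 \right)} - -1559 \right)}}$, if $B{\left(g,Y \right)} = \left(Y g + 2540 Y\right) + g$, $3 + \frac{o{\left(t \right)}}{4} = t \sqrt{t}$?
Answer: $\frac{1499458587093}{330917288425} - \frac{186174929952 \sqrt{6}}{330917288425} \approx 3.1531$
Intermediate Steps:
$o{\left(t \right)} = -12 + 4 t^{\frac{3}{2}}$ ($o{\left(t \right)} = -12 + 4 t \sqrt{t} = -12 + 4 t^{\frac{3}{2}}$)
$B{\left(g,Y \right)} = g + 2540 Y + Y g$ ($B{\left(g,Y \right)} = \left(2540 Y + Y g\right) + g = g + 2540 Y + Y g$)
$\frac{9932508}{B{\left(-978,o{\left(24 \right)} - -1559 \right)}} = \frac{9932508}{-978 + 2540 \left(\left(-12 + 4 \cdot 24^{\frac{3}{2}}\right) - -1559\right) + \left(\left(-12 + 4 \cdot 24^{\frac{3}{2}}\right) - -1559\right) \left(-978\right)} = \frac{9932508}{-978 + 2540 \left(\left(-12 + 4 \cdot 48 \sqrt{6}\right) + 1559\right) + \left(\left(-12 + 4 \cdot 48 \sqrt{6}\right) + 1559\right) \left(-978\right)} = \frac{9932508}{-978 + 2540 \left(\left(-12 + 192 \sqrt{6}\right) + 1559\right) + \left(\left(-12 + 192 \sqrt{6}\right) + 1559\right) \left(-978\right)} = \frac{9932508}{-978 + 2540 \left(1547 + 192 \sqrt{6}\right) + \left(1547 + 192 \sqrt{6}\right) \left(-978\right)} = \frac{9932508}{-978 + \left(3929380 + 487680 \sqrt{6}\right) - \left(1512966 + 187776 \sqrt{6}\right)} = \frac{9932508}{2415436 + 299904 \sqrt{6}}$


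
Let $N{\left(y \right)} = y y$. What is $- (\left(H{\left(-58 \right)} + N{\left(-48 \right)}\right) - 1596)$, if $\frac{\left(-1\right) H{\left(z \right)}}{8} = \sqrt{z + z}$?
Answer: $-708 + 16 i \sqrt{29} \approx -708.0 + 86.163 i$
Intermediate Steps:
$N{\left(y \right)} = y^{2}$
$H{\left(z \right)} = - 8 \sqrt{2} \sqrt{z}$ ($H{\left(z \right)} = - 8 \sqrt{z + z} = - 8 \sqrt{2 z} = - 8 \sqrt{2} \sqrt{z}$)
$- (\left(H{\left(-58 \right)} + N{\left(-48 \right)}\right) - 1596) = - (\left(- 8 \sqrt{2} \sqrt{-58} + \left(-48\right)^{2}\right) - 1596) = - (\left(- 8 \sqrt{2} i \sqrt{58} + 2304\right) - 1596) = - (\left(- 16 i \sqrt{29} + 2304\right) - 1596) = - (\left(2304 - 16 i \sqrt{29}\right) - 1596) = - (708 - 16 i \sqrt{29}) = -708 + 16 i \sqrt{29}$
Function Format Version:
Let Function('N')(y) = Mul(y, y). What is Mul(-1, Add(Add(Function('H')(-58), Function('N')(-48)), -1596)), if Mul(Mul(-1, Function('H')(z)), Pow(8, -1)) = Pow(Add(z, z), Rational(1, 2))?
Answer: Add(-708, Mul(16, I, Pow(29, Rational(1, 2)))) ≈ Add(-708.00, Mul(86.163, I))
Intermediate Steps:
Function('N')(y) = Pow(y, 2)
Function('H')(z) = Mul(-8, Pow(2, Rational(1, 2)), Pow(z, Rational(1, 2))) (Function('H')(z) = Mul(-8, Pow(Add(z, z), Rational(1, 2))) = Mul(-8, Pow(Mul(2, z), Rational(1, 2))) = Mul(-8, Mul(Pow(2, Rational(1, 2)), Pow(z, Rational(1, 2)))) = Mul(-8, Pow(2, Rational(1, 2)), Pow(z, Rational(1, 2))))
Mul(-1, Add(Add(Function('H')(-58), Function('N')(-48)), -1596)) = Mul(-1, Add(Add(Mul(-8, Pow(2, Rational(1, 2)), Pow(-58, Rational(1, 2))), Pow(-48, 2)), -1596)) = Mul(-1, Add(Add(Mul(-8, Pow(2, Rational(1, 2)), Mul(I, Pow(58, Rational(1, 2)))), 2304), -1596)) = Mul(-1, Add(Add(Mul(-16, I, Pow(29, Rational(1, 2))), 2304), -1596)) = Mul(-1, Add(Add(2304, Mul(-16, I, Pow(29, Rational(1, 2)))), -1596)) = Mul(-1, Add(708, Mul(-16, I, Pow(29, Rational(1, 2))))) = Add(-708, Mul(16, I, Pow(29, Rational(1, 2))))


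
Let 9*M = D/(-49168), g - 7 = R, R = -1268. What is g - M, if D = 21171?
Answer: -185995487/147504 ≈ -1261.0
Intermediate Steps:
g = -1261 (g = 7 - 1268 = -1261)
M = -7057/147504 (M = (21171/(-49168))/9 = (21171*(-1/49168))/9 = (⅑)*(-21171/49168) = -7057/147504 ≈ -0.047843)
g - M = -1261 - 1*(-7057/147504) = -1261 + 7057/147504 = -185995487/147504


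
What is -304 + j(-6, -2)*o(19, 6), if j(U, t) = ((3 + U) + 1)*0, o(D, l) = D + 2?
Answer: -304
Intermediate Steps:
o(D, l) = 2 + D
j(U, t) = 0 (j(U, t) = (4 + U)*0 = 0)
-304 + j(-6, -2)*o(19, 6) = -304 + 0*(2 + 19) = -304 + 0*21 = -304 + 0 = -304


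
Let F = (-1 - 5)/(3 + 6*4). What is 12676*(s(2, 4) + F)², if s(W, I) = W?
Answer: 3245056/81 ≈ 40062.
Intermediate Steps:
F = -2/9 (F = -6/(3 + 24) = -6/27 = -6*1/27 = -2/9 ≈ -0.22222)
12676*(s(2, 4) + F)² = 12676*(2 - 2/9)² = 12676*(16/9)² = 12676*(256/81) = 3245056/81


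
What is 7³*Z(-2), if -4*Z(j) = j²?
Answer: -343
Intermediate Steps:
Z(j) = -j²/4
7³*Z(-2) = 7³*(-¼*(-2)²) = 343*(-¼*4) = 343*(-1) = -343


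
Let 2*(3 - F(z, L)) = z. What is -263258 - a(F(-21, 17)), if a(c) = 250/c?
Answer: -7108466/27 ≈ -2.6328e+5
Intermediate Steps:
F(z, L) = 3 - z/2
-263258 - a(F(-21, 17)) = -263258 - 250/(3 - 1/2*(-21)) = -263258 - 250/(3 + 21/2) = -263258 - 250/27/2 = -263258 - 250*2/27 = -263258 - 1*500/27 = -263258 - 500/27 = -7108466/27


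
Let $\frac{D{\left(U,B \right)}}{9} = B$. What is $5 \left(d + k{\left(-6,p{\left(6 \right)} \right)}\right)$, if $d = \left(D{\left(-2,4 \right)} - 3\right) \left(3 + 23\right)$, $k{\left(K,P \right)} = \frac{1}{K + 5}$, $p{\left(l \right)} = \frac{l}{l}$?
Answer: $4285$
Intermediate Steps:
$D{\left(U,B \right)} = 9 B$
$p{\left(l \right)} = 1$
$k{\left(K,P \right)} = \frac{1}{5 + K}$
$d = 858$ ($d = \left(9 \cdot 4 - 3\right) \left(3 + 23\right) = \left(36 - 3\right) 26 = 33 \cdot 26 = 858$)
$5 \left(d + k{\left(-6,p{\left(6 \right)} \right)}\right) = 5 \left(858 + \frac{1}{5 - 6}\right) = 5 \left(858 + \frac{1}{-1}\right) = 5 \left(858 - 1\right) = 5 \cdot 857 = 4285$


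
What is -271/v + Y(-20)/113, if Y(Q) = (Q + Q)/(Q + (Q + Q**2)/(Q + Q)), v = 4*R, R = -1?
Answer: 1807077/26668 ≈ 67.762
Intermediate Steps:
v = -4 (v = 4*(-1) = -4)
Y(Q) = 2*Q/(Q + (Q + Q**2)/(2*Q)) (Y(Q) = (2*Q)/(Q + (Q + Q**2)/((2*Q))) = (2*Q)/(Q + (Q + Q**2)*(1/(2*Q))) = (2*Q)/(Q + (Q + Q**2)/(2*Q)) = 2*Q/(Q + (Q + Q**2)/(2*Q)))
-271/v + Y(-20)/113 = -271/(-4) + (4*(-20)/(1 + 3*(-20)))/113 = -271*(-1/4) + (4*(-20)/(1 - 60))*(1/113) = 271/4 + (4*(-20)/(-59))*(1/113) = 271/4 + (4*(-20)*(-1/59))*(1/113) = 271/4 + (80/59)*(1/113) = 271/4 + 80/6667 = 1807077/26668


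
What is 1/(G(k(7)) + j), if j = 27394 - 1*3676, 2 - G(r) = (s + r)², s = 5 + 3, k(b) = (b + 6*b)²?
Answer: -1/5779561 ≈ -1.7302e-7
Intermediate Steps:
k(b) = 49*b² (k(b) = (7*b)² = 49*b²)
s = 8
G(r) = 2 - (8 + r)²
j = 23718 (j = 27394 - 3676 = 23718)
1/(G(k(7)) + j) = 1/((2 - (8 + 49*7²)²) + 23718) = 1/((2 - (8 + 49*49)²) + 23718) = 1/((2 - (8 + 2401)²) + 23718) = 1/((2 - 1*2409²) + 23718) = 1/((2 - 1*5803281) + 23718) = 1/((2 - 5803281) + 23718) = 1/(-5803279 + 23718) = 1/(-5779561) = -1/5779561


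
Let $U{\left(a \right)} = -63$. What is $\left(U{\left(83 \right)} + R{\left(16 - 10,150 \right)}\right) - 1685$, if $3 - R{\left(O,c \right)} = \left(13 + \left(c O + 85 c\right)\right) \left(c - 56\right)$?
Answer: $-1286067$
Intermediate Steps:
$R{\left(O,c \right)} = 3 - \left(-56 + c\right) \left(13 + 85 c + O c\right)$ ($R{\left(O,c \right)} = 3 - \left(13 + \left(c O + 85 c\right)\right) \left(c - 56\right) = 3 - \left(13 + \left(O c + 85 c\right)\right) \left(-56 + c\right) = 3 - \left(13 + \left(85 c + O c\right)\right) \left(-56 + c\right) = 3 - \left(13 + 85 c + O c\right) \left(-56 + c\right) = 3 - \left(-56 + c\right) \left(13 + 85 c + O c\right)$)
$\left(U{\left(83 \right)} + R{\left(16 - 10,150 \right)}\right) - 1685 = \left(-63 + \left(731 - 85 \cdot 150^{2} + 4747 \cdot 150 - \left(16 - 10\right) 150^{2} + 56 \left(16 - 10\right) 150\right)\right) - 1685 = \left(-63 + \left(731 - 1912500 + 712050 - 6 \cdot 22500 + 56 \cdot 6 \cdot 150\right)\right) - 1685 = \left(-63 + \left(731 - 1912500 + 712050 - 135000 + 50400\right)\right) - 1685 = \left(-63 - 1284319\right) - 1685 = -1284382 - 1685 = -1286067$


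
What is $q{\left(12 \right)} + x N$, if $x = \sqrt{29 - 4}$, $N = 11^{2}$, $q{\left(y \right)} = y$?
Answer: $617$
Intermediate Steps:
$N = 121$
$x = 5$ ($x = \sqrt{25} = 5$)
$q{\left(12 \right)} + x N = 12 + 5 \cdot 121 = 12 + 605 = 617$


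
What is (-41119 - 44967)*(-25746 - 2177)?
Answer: 2403779378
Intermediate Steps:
(-41119 - 44967)*(-25746 - 2177) = -86086*(-27923) = 2403779378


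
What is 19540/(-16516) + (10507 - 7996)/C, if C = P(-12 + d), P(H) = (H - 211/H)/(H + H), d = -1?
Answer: -584093632/28903 ≈ -20209.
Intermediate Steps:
P(H) = (H - 211/H)/(2*H) (P(H) = (H - 211/H)/((2*H)) = (H - 211/H)*(1/(2*H)) = (H - 211/H)/(2*H))
C = -21/169 (C = (-211 + (-12 - 1)²)/(2*(-12 - 1)²) = (½)*(-211 + (-13)²)/(-13)² = (½)*(1/169)*(-211 + 169) = (½)*(1/169)*(-42) = -21/169 ≈ -0.12426)
19540/(-16516) + (10507 - 7996)/C = 19540/(-16516) + (10507 - 7996)/(-21/169) = 19540*(-1/16516) + 2511*(-169/21) = -4885/4129 - 141453/7 = -584093632/28903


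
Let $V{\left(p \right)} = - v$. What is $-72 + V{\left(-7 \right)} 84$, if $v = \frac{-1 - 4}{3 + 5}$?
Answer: $- \frac{39}{2} \approx -19.5$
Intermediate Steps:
$v = - \frac{5}{8} \approx -0.625$
$V{\left(p \right)} = \frac{5}{8}$ ($V{\left(p \right)} = \left(-1\right) \left(- \frac{5}{8}\right) = \frac{5}{8}$)
$-72 + V{\left(-7 \right)} 84 = -72 + \frac{5}{8} \cdot 84 = -72 + \frac{105}{2} = - \frac{39}{2}$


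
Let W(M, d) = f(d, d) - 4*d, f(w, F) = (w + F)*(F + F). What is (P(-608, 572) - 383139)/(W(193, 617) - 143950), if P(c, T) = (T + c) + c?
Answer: -383783/1376338 ≈ -0.27884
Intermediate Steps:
P(c, T) = T + 2*c
f(w, F) = 2*F*(F + w) (f(w, F) = (F + w)*(2*F) = 2*F*(F + w))
W(M, d) = -4*d + 4*d² (W(M, d) = 2*d*(d + d) - 4*d = 2*d*(2*d) - 4*d = 4*d² - 4*d = -4*d + 4*d²)
(P(-608, 572) - 383139)/(W(193, 617) - 143950) = ((572 + 2*(-608)) - 383139)/(4*617*(-1 + 617) - 143950) = ((572 - 1216) - 383139)/(4*617*616 - 143950) = (-644 - 383139)/(1520288 - 143950) = -383783/1376338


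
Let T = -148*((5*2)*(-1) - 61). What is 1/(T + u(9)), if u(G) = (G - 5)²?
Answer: 1/10524 ≈ 9.5021e-5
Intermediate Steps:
u(G) = (-5 + G)²
T = 10508 (T = -148*(10*(-1) - 61) = -148*(-10 - 61) = -148*(-71) = 10508)
1/(T + u(9)) = 1/(10508 + (-5 + 9)²) = 1/(10508 + 4²) = 1/(10508 + 16) = 1/10524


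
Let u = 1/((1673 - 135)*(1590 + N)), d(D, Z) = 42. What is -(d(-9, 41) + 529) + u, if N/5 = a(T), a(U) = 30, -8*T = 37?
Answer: -1528064519/2676120 ≈ -571.00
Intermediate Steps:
T = -37/8 (T = -⅛*37 = -37/8 ≈ -4.6250)
N = 150 (N = 5*30 = 150)
u = 1/2676120 (u = 1/((1673 - 135)*(1590 + 150)) = 1/(1538*1740) = 1/2676120 ≈ 3.7368e-7)
-(d(-9, 41) + 529) + u = -(42 + 529) + 1/2676120 = -1*571 + 1/2676120 = -571 + 1/2676120 = -1528064519/2676120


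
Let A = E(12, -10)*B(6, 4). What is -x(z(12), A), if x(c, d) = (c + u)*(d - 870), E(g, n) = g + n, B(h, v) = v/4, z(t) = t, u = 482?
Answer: 428792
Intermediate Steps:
B(h, v) = v/4 (B(h, v) = v*(¼) = v/4)
A = 2 (A = (12 - 10)*((¼)*4) = 2*1 = 2)
x(c, d) = (-870 + d)*(482 + c) (x(c, d) = (c + 482)*(d - 870) = (482 + c)*(-870 + d) = (-870 + d)*(482 + c))
-x(z(12), A) = -(-419340 - 870*12 + 482*2 + 12*2) = -(-419340 - 10440 + 964 + 24) = -1*(-428792) = 428792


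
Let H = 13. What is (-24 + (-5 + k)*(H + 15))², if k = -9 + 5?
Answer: 76176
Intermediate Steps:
k = -4
(-24 + (-5 + k)*(H + 15))² = (-24 + (-5 - 4)*(13 + 15))² = (-24 - 9*28)² = (-24 - 252)² = (-276)² = 76176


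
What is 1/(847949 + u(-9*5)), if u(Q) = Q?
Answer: 1/847904 ≈ 1.1794e-6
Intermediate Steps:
1/(847949 + u(-9*5)) = 1/(847949 - 9*5) = 1/(847949 - 45) = 1/847904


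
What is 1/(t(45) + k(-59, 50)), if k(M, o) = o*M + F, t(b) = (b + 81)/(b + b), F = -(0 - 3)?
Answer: -5/14728 ≈ -0.00033949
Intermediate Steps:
F = 3 (F = -1*(-3) = 3)
t(b) = (81 + b)/(2*b) (t(b) = (81 + b)/((2*b)) = (81 + b)*(1/(2*b)) = (81 + b)/(2*b))
k(M, o) = 3 + M*o (k(M, o) = o*M + 3 = M*o + 3 = 3 + M*o)
1/(t(45) + k(-59, 50)) = 1/((1/2)*(81 + 45)/45 + (3 - 59*50)) = 1/((1/2)*(1/45)*126 + (3 - 2950)) = 1/(7/5 - 2947) = 1/(-14728/5) = -5/14728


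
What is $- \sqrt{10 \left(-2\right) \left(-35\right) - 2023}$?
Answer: $- 21 i \sqrt{3} \approx - 36.373 i$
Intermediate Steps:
$- \sqrt{10 \left(-2\right) \left(-35\right) - 2023} = - \sqrt{\left(-20\right) \left(-35\right) - 2023} = - \sqrt{700 - 2023} = - \sqrt{-1323} = - 21 i \sqrt{3}$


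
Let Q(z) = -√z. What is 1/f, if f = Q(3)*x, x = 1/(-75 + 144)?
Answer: -23*√3 ≈ -39.837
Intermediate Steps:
x = 1/69 ≈ 0.014493
f = -√3/69 (f = -√3*(1/69) = -√3/69 ≈ -0.025102)
1/f = 1/(-√3/69) = -23*√3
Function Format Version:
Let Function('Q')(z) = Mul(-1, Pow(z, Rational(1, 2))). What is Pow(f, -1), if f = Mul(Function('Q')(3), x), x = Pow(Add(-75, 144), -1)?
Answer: Mul(-23, Pow(3, Rational(1, 2))) ≈ -39.837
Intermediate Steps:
x = Rational(1, 69) (x = Pow(69, -1) = Rational(1, 69) ≈ 0.014493)
f = Mul(Rational(-1, 69), Pow(3, Rational(1, 2))) (f = Mul(Mul(-1, Pow(3, Rational(1, 2))), Rational(1, 69)) = Mul(Rational(-1, 69), Pow(3, Rational(1, 2))) ≈ -0.025102)
Pow(f, -1) = Pow(Mul(Rational(-1, 69), Pow(3, Rational(1, 2))), -1) = Mul(-23, Pow(3, Rational(1, 2)))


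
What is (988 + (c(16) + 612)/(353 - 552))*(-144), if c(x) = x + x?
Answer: -28219392/199 ≈ -1.4181e+5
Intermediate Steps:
c(x) = 2*x
(988 + (c(16) + 612)/(353 - 552))*(-144) = (988 + (2*16 + 612)/(353 - 552))*(-144) = (988 + (32 + 612)/(-199))*(-144) = (988 + 644*(-1/199))*(-144) = (988 - 644/199)*(-144) = (195968/199)*(-144) = -28219392/199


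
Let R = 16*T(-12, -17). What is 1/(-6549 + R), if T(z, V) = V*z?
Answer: -1/3285 ≈ -0.00030441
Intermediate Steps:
R = 3264 (R = 16*(-17*(-12)) = 16*204 = 3264)
1/(-6549 + R) = 1/(-6549 + 3264) = 1/(-3285) = -1/3285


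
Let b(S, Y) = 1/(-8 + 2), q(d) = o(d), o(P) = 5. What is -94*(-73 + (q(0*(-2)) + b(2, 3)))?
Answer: 19223/3 ≈ 6407.7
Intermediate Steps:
q(d) = 5
b(S, Y) = -⅙ (b(S, Y) = 1/(-6) = -⅙)
-94*(-73 + (q(0*(-2)) + b(2, 3))) = -94*(-73 + (5 - ⅙)) = -94*(-73 + 29/6) = -94*(-409/6) = 19223/3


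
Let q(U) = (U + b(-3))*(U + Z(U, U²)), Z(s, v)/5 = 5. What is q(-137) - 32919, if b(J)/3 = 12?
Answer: -21607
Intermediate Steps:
Z(s, v) = 25 (Z(s, v) = 5*5 = 25)
b(J) = 36 (b(J) = 3*12 = 36)
q(U) = (25 + U)*(36 + U) (q(U) = (U + 36)*(U + 25) = (36 + U)*(25 + U) = (25 + U)*(36 + U))
q(-137) - 32919 = (900 + (-137)² + 61*(-137)) - 32919 = (900 + 18769 - 8357) - 32919 = 11312 - 32919 = -21607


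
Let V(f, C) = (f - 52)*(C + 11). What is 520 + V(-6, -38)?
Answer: 2086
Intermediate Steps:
V(f, C) = (-52 + f)*(11 + C)
520 + V(-6, -38) = 520 + (-572 - 52*(-38) + 11*(-6) - 38*(-6)) = 520 + (-572 + 1976 - 66 + 228) = 520 + 1566 = 2086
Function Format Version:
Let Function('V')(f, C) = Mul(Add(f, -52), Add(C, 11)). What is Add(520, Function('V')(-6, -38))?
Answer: 2086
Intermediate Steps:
Function('V')(f, C) = Mul(Add(-52, f), Add(11, C))
Add(520, Function('V')(-6, -38)) = Add(520, Add(-572, Mul(-52, -38), Mul(11, -6), Mul(-38, -6))) = Add(520, Add(-572, 1976, -66, 228)) = Add(520, 1566) = 2086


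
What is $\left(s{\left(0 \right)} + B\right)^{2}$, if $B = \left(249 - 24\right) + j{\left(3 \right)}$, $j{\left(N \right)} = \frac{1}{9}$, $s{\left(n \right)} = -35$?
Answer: $\frac{2927521}{81} \approx 36142.0$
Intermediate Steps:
$j{\left(N \right)} = \frac{1}{9}$
$B = \frac{2026}{9}$ ($B = \left(249 - 24\right) + \frac{1}{9} = 225 + \frac{1}{9} = \frac{2026}{9} \approx 225.11$)
$\left(s{\left(0 \right)} + B\right)^{2} = \left(-35 + \frac{2026}{9}\right)^{2} = \left(\frac{1711}{9}\right)^{2} = \frac{2927521}{81}$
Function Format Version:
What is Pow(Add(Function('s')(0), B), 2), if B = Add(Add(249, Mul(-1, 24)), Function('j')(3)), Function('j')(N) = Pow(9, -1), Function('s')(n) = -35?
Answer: Rational(2927521, 81) ≈ 36142.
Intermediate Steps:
Function('j')(N) = Rational(1, 9)
B = Rational(2026, 9) (B = Add(Add(249, Mul(-1, 24)), Rational(1, 9)) = Add(Add(249, -24), Rational(1, 9)) = Add(225, Rational(1, 9)) = Rational(2026, 9) ≈ 225.11)
Pow(Add(Function('s')(0), B), 2) = Pow(Add(-35, Rational(2026, 9)), 2) = Pow(Rational(1711, 9), 2) = Rational(2927521, 81)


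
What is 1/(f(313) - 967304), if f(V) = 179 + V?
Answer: -1/966812 ≈ -1.0343e-6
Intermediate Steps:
1/(f(313) - 967304) = 1/((179 + 313) - 967304) = 1/(492 - 967304) = 1/(-966812) = -1/966812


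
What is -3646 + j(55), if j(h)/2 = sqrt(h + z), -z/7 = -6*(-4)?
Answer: -3646 + 2*I*sqrt(113) ≈ -3646.0 + 21.26*I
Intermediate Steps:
z = -168 (z = -(-42)*(-4) = -7*24 = -168)
j(h) = 2*sqrt(-168 + h) (j(h) = 2*sqrt(h - 168) = 2*sqrt(-168 + h))
-3646 + j(55) = -3646 + 2*sqrt(-168 + 55) = -3646 + 2*sqrt(-113) = -3646 + 2*(I*sqrt(113)) = -3646 + 2*I*sqrt(113)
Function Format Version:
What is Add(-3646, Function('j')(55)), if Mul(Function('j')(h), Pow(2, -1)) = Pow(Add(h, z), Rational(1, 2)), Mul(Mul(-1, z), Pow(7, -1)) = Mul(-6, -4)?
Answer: Add(-3646, Mul(2, I, Pow(113, Rational(1, 2)))) ≈ Add(-3646.0, Mul(21.260, I))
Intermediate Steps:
z = -168 (z = Mul(-7, Mul(-6, -4)) = Mul(-7, 24) = -168)
Function('j')(h) = Mul(2, Pow(Add(-168, h), Rational(1, 2))) (Function('j')(h) = Mul(2, Pow(Add(h, -168), Rational(1, 2))) = Mul(2, Pow(Add(-168, h), Rational(1, 2))))
Add(-3646, Function('j')(55)) = Add(-3646, Mul(2, Pow(Add(-168, 55), Rational(1, 2)))) = Add(-3646, Mul(2, Pow(-113, Rational(1, 2)))) = Add(-3646, Mul(2, Mul(I, Pow(113, Rational(1, 2))))) = Add(-3646, Mul(2, I, Pow(113, Rational(1, 2))))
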